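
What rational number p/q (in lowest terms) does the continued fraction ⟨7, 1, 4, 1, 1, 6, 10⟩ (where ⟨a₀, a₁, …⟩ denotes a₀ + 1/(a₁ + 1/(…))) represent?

a_0 = 7: 7/1
a_1 = 1: 8/1
a_2 = 4: 39/5
a_3 = 1: 47/6
a_4 = 1: 86/11
a_5 = 6: 563/72
a_6 = 10: 5716/731

5716/731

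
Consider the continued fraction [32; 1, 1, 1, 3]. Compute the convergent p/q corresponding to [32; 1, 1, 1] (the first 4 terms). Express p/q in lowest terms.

Build up convergents one term at a time:
a_0 = 32: 32/1
a_1 = 1: 33/1
a_2 = 1: 65/2
a_3 = 1: 98/3

98/3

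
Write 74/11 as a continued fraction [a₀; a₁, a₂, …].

[6; 1, 2, 1, 2]

74 ÷ 11 → quotient 6, remainder 8
11 ÷ 8 → quotient 1, remainder 3
8 ÷ 3 → quotient 2, remainder 2
3 ÷ 2 → quotient 1, remainder 1
2 ÷ 1 → quotient 2, remainder 0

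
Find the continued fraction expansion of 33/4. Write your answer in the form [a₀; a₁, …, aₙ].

33 = 8·4 + 1, so a_0 = 8
4 = 4·1 + 0, so a_1 = 4

[8; 4]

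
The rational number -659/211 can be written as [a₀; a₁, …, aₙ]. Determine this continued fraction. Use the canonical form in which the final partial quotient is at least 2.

[-4; 1, 7, 8, 1, 2]

⌊-659/211⌋ = -4, remainder 185
⌊211/185⌋ = 1, remainder 26
⌊185/26⌋ = 7, remainder 3
⌊26/3⌋ = 8, remainder 2
⌊3/2⌋ = 1, remainder 1
⌊2/1⌋ = 2, remainder 0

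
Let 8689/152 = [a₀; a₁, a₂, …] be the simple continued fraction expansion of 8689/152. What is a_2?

12

Repeatedly divide and take the remainder:
⌊8689/152⌋ = 57, remainder 25
⌊152/25⌋ = 6, remainder 2
⌊25/2⌋ = 12, remainder 1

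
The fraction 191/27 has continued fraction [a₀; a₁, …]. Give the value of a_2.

Apply division with remainder until the remainder is 0:
191 ÷ 27 → quotient 7, remainder 2
27 ÷ 2 → quotient 13, remainder 1
2 ÷ 1 → quotient 2, remainder 0

2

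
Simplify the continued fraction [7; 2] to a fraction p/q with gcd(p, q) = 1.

15/2

Compute successive convergents:
a_0 = 7: 7/1
a_1 = 2: 15/2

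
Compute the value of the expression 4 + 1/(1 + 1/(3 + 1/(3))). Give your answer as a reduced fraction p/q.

62/13

Use the convergent recurrence hₖ = aₖ·hₖ₋₁ + hₖ₋₂ (and likewise for the denominators kₖ):
a_0 = 4: 4/1
a_1 = 1: 5/1
a_2 = 3: 19/4
a_3 = 3: 62/13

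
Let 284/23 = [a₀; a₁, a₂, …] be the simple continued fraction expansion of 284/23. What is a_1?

2

Repeatedly divide and take the remainder:
284 ÷ 23 → quotient 12, remainder 8
23 ÷ 8 → quotient 2, remainder 7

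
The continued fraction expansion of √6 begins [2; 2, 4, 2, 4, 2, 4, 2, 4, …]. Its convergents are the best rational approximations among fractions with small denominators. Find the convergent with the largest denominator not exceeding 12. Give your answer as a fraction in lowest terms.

22/9

a_0 = 2: 2/1  (≤ bound)
a_1 = 2: 5/2  (≤ bound)
a_2 = 4: 22/9  (≤ bound)
a_3 = 2: 49/20  (> 12, stop)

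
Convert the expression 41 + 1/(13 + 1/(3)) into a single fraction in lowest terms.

a_0 = 41: 41/1
a_1 = 13: 534/13
a_2 = 3: 1643/40

1643/40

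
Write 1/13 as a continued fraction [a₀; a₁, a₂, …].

[0; 13]

Repeatedly divide and take the remainder:
1 ÷ 13 → quotient 0, remainder 1
13 ÷ 1 → quotient 13, remainder 0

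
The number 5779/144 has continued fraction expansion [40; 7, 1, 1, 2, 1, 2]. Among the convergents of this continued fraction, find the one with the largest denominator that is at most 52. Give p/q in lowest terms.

1525/38

List convergents until the denominator exceeds the bound:
a_0 = 40: 40/1  (≤ bound)
a_1 = 7: 281/7  (≤ bound)
a_2 = 1: 321/8  (≤ bound)
a_3 = 1: 602/15  (≤ bound)
a_4 = 2: 1525/38  (≤ bound)
a_5 = 1: 2127/53  (> 52, stop)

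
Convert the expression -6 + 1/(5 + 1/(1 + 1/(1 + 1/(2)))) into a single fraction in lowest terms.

Compute successive convergents:
a_0 = -6: -6/1
a_1 = 5: -29/5
a_2 = 1: -35/6
a_3 = 1: -64/11
a_4 = 2: -163/28

-163/28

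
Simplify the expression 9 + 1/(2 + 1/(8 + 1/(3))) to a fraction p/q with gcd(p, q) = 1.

Build up convergents one term at a time:
a_0 = 9: 9/1
a_1 = 2: 19/2
a_2 = 8: 161/17
a_3 = 3: 502/53

502/53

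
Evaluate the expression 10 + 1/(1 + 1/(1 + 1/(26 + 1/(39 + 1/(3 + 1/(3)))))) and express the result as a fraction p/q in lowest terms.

Start with 3.
3 + 1/(3/1) = 3 + 1/3 = 10/3
39 + 1/(10/3) = 39 + 3/10 = 393/10
26 + 1/(393/10) = 26 + 10/393 = 10228/393
1 + 1/(10228/393) = 1 + 393/10228 = 10621/10228
1 + 1/(10621/10228) = 1 + 10228/10621 = 20849/10621
10 + 1/(20849/10621) = 10 + 10621/20849 = 219111/20849

219111/20849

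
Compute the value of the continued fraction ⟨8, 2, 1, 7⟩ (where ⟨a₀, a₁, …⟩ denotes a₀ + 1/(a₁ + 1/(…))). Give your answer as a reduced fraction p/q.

Starting at the tail and folding back:
Start with 7.
1 + 1/(7/1) = 1 + 1/7 = 8/7
2 + 1/(8/7) = 2 + 7/8 = 23/8
8 + 1/(23/8) = 8 + 8/23 = 192/23

192/23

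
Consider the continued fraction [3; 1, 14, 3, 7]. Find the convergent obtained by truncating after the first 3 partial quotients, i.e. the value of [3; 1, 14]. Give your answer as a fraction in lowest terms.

Starting at the tail and folding back:
Start with 14.
1 + 1/(14/1) = 1 + 1/14 = 15/14
3 + 1/(15/14) = 3 + 14/15 = 59/15

59/15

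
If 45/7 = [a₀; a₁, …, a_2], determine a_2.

Repeatedly divide and take the remainder:
⌊45/7⌋ = 6, remainder 3
⌊7/3⌋ = 2, remainder 1
⌊3/1⌋ = 3, remainder 0

3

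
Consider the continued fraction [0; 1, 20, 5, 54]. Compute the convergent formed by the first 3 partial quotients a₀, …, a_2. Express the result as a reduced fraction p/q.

20/21

Start with 20.
1 + 1/(20/1) = 1 + 1/20 = 21/20
0 + 1/(21/20) = 0 + 20/21 = 20/21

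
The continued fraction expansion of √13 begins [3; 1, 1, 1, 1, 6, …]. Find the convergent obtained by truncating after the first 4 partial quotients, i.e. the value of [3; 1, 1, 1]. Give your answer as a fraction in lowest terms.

Use the convergent recurrence hₖ = aₖ·hₖ₋₁ + hₖ₋₂ (and likewise for the denominators kₖ):
a_0 = 3: 3/1
a_1 = 1: 4/1
a_2 = 1: 7/2
a_3 = 1: 11/3

11/3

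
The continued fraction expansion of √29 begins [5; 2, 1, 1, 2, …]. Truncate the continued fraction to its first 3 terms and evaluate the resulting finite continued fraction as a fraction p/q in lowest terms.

16/3

Starting at the tail and folding back:
Start with 1.
2 + 1/(1/1) = 2 + 1/1 = 3/1
5 + 1/(3/1) = 5 + 1/3 = 16/3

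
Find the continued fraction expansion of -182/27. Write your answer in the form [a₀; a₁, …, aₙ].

[-7; 3, 1, 6]

-182 ÷ 27 → quotient -7, remainder 7
27 ÷ 7 → quotient 3, remainder 6
7 ÷ 6 → quotient 1, remainder 1
6 ÷ 1 → quotient 6, remainder 0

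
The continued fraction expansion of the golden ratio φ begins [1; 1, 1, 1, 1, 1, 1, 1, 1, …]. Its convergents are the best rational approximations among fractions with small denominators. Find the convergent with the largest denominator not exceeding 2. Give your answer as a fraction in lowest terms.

3/2

List convergents until the denominator exceeds the bound:
a_0 = 1: 1/1  (≤ bound)
a_1 = 1: 2/1  (≤ bound)
a_2 = 1: 3/2  (≤ bound)
a_3 = 1: 5/3  (> 2, stop)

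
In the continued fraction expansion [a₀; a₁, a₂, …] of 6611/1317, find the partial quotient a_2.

6611 ÷ 1317 → quotient 5, remainder 26
1317 ÷ 26 → quotient 50, remainder 17
26 ÷ 17 → quotient 1, remainder 9

1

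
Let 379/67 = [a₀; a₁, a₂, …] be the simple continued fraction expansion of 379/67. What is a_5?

379 = 5·67 + 44, so a_0 = 5
67 = 1·44 + 23, so a_1 = 1
44 = 1·23 + 21, so a_2 = 1
23 = 1·21 + 2, so a_3 = 1
21 = 10·2 + 1, so a_4 = 10
2 = 2·1 + 0, so a_5 = 2

2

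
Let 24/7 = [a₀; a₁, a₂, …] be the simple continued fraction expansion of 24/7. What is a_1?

2

⌊24/7⌋ = 3, remainder 3
⌊7/3⌋ = 2, remainder 1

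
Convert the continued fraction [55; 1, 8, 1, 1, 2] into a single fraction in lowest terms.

2683/48

Starting at the tail and folding back:
Start with 2.
1 + 1/(2/1) = 1 + 1/2 = 3/2
1 + 1/(3/2) = 1 + 2/3 = 5/3
8 + 1/(5/3) = 8 + 3/5 = 43/5
1 + 1/(43/5) = 1 + 5/43 = 48/43
55 + 1/(48/43) = 55 + 43/48 = 2683/48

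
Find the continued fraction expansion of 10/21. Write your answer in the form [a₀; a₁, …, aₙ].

10 ÷ 21 → quotient 0, remainder 10
21 ÷ 10 → quotient 2, remainder 1
10 ÷ 1 → quotient 10, remainder 0

[0; 2, 10]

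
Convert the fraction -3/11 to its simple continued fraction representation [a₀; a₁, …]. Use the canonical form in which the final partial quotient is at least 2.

-3 ÷ 11 → quotient -1, remainder 8
11 ÷ 8 → quotient 1, remainder 3
8 ÷ 3 → quotient 2, remainder 2
3 ÷ 2 → quotient 1, remainder 1
2 ÷ 1 → quotient 2, remainder 0

[-1; 1, 2, 1, 2]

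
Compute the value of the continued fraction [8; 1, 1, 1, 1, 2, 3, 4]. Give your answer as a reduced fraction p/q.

Starting at the tail and folding back:
Start with 4.
3 + 1/(4/1) = 3 + 1/4 = 13/4
2 + 1/(13/4) = 2 + 4/13 = 30/13
1 + 1/(30/13) = 1 + 13/30 = 43/30
1 + 1/(43/30) = 1 + 30/43 = 73/43
1 + 1/(73/43) = 1 + 43/73 = 116/73
1 + 1/(116/73) = 1 + 73/116 = 189/116
8 + 1/(189/116) = 8 + 116/189 = 1628/189

1628/189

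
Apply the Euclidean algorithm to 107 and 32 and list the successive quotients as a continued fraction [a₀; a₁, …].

107 = 3·32 + 11, so a_0 = 3
32 = 2·11 + 10, so a_1 = 2
11 = 1·10 + 1, so a_2 = 1
10 = 10·1 + 0, so a_3 = 10

[3; 2, 1, 10]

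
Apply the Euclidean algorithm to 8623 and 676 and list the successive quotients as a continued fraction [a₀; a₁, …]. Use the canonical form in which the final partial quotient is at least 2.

[12; 1, 3, 10, 3, 5]

⌊8623/676⌋ = 12, remainder 511
⌊676/511⌋ = 1, remainder 165
⌊511/165⌋ = 3, remainder 16
⌊165/16⌋ = 10, remainder 5
⌊16/5⌋ = 3, remainder 1
⌊5/1⌋ = 5, remainder 0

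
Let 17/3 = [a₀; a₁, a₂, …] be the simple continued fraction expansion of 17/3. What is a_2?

Apply division with remainder until the remainder is 0:
17 = 5·3 + 2, so a_0 = 5
3 = 1·2 + 1, so a_1 = 1
2 = 2·1 + 0, so a_2 = 2

2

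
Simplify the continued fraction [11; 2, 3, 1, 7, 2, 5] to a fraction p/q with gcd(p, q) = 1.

9326/815

Start with 5.
2 + 1/(5/1) = 2 + 1/5 = 11/5
7 + 1/(11/5) = 7 + 5/11 = 82/11
1 + 1/(82/11) = 1 + 11/82 = 93/82
3 + 1/(93/82) = 3 + 82/93 = 361/93
2 + 1/(361/93) = 2 + 93/361 = 815/361
11 + 1/(815/361) = 11 + 361/815 = 9326/815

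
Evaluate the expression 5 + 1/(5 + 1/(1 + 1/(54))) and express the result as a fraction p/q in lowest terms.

Start with 54.
1 + 1/(54/1) = 1 + 1/54 = 55/54
5 + 1/(55/54) = 5 + 54/55 = 329/55
5 + 1/(329/55) = 5 + 55/329 = 1700/329

1700/329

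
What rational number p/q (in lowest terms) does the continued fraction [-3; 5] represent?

Start with 5.
-3 + 1/(5/1) = -3 + 1/5 = -14/5

-14/5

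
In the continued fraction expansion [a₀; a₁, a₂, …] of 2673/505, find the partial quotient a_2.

2

Run the Euclidean algorithm, recording each quotient:
2673 ÷ 505 → quotient 5, remainder 148
505 ÷ 148 → quotient 3, remainder 61
148 ÷ 61 → quotient 2, remainder 26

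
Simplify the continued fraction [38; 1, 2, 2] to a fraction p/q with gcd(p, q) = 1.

Use the convergent recurrence hₖ = aₖ·hₖ₋₁ + hₖ₋₂ (and likewise for the denominators kₖ):
a_0 = 38: 38/1
a_1 = 1: 39/1
a_2 = 2: 116/3
a_3 = 2: 271/7

271/7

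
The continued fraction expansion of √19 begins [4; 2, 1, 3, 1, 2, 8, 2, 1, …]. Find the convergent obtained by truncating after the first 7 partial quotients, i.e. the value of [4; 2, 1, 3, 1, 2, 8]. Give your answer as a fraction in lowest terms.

1421/326

a_0 = 4: 4/1
a_1 = 2: 9/2
a_2 = 1: 13/3
a_3 = 3: 48/11
a_4 = 1: 61/14
a_5 = 2: 170/39
a_6 = 8: 1421/326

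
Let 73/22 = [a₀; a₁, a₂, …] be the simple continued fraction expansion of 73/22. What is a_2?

7

Run the Euclidean algorithm, recording each quotient:
73 = 3·22 + 7, so a_0 = 3
22 = 3·7 + 1, so a_1 = 3
7 = 7·1 + 0, so a_2 = 7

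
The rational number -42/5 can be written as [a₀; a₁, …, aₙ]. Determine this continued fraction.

[-9; 1, 1, 2]

Run the Euclidean algorithm, recording each quotient:
⌊-42/5⌋ = -9, remainder 3
⌊5/3⌋ = 1, remainder 2
⌊3/2⌋ = 1, remainder 1
⌊2/1⌋ = 2, remainder 0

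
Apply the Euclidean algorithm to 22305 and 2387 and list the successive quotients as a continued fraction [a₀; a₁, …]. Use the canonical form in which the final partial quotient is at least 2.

[9; 2, 1, 9, 2, 2, 7, 2]

Run the Euclidean algorithm, recording each quotient:
22305 ÷ 2387 → quotient 9, remainder 822
2387 ÷ 822 → quotient 2, remainder 743
822 ÷ 743 → quotient 1, remainder 79
743 ÷ 79 → quotient 9, remainder 32
79 ÷ 32 → quotient 2, remainder 15
32 ÷ 15 → quotient 2, remainder 2
15 ÷ 2 → quotient 7, remainder 1
2 ÷ 1 → quotient 2, remainder 0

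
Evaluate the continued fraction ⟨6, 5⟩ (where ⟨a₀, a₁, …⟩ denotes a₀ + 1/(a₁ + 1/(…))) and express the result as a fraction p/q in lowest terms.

31/5

Start with 5.
6 + 1/(5/1) = 6 + 1/5 = 31/5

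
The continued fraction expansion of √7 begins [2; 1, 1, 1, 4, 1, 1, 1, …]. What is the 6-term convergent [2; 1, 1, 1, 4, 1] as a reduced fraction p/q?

45/17

Build up convergents one term at a time:
a_0 = 2: 2/1
a_1 = 1: 3/1
a_2 = 1: 5/2
a_3 = 1: 8/3
a_4 = 4: 37/14
a_5 = 1: 45/17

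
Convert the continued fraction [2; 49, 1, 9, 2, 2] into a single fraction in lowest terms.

Starting at the tail and folding back:
Start with 2.
2 + 1/(2/1) = 2 + 1/2 = 5/2
9 + 1/(5/2) = 9 + 2/5 = 47/5
1 + 1/(47/5) = 1 + 5/47 = 52/47
49 + 1/(52/47) = 49 + 47/52 = 2595/52
2 + 1/(2595/52) = 2 + 52/2595 = 5242/2595

5242/2595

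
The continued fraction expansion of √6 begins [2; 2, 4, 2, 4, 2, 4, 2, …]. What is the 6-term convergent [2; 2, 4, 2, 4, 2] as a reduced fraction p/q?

Start with 2.
4 + 1/(2/1) = 4 + 1/2 = 9/2
2 + 1/(9/2) = 2 + 2/9 = 20/9
4 + 1/(20/9) = 4 + 9/20 = 89/20
2 + 1/(89/20) = 2 + 20/89 = 198/89
2 + 1/(198/89) = 2 + 89/198 = 485/198

485/198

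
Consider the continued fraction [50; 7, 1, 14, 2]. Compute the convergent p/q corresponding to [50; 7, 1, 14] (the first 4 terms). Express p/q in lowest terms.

Collapse the nested fraction from the inside out:
Start with 14.
1 + 1/(14/1) = 1 + 1/14 = 15/14
7 + 1/(15/14) = 7 + 14/15 = 119/15
50 + 1/(119/15) = 50 + 15/119 = 5965/119

5965/119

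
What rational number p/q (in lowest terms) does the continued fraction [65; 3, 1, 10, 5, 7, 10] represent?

1042721/15979

a_0 = 65: 65/1
a_1 = 3: 196/3
a_2 = 1: 261/4
a_3 = 10: 2806/43
a_4 = 5: 14291/219
a_5 = 7: 102843/1576
a_6 = 10: 1042721/15979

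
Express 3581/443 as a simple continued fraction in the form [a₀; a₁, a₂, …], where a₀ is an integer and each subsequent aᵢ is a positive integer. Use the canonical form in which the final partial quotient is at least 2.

3581 = 8·443 + 37, so a_0 = 8
443 = 11·37 + 36, so a_1 = 11
37 = 1·36 + 1, so a_2 = 1
36 = 36·1 + 0, so a_3 = 36

[8; 11, 1, 36]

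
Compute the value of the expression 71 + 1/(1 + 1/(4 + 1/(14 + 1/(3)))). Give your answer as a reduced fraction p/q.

15653/218

Start with 3.
14 + 1/(3/1) = 14 + 1/3 = 43/3
4 + 1/(43/3) = 4 + 3/43 = 175/43
1 + 1/(175/43) = 1 + 43/175 = 218/175
71 + 1/(218/175) = 71 + 175/218 = 15653/218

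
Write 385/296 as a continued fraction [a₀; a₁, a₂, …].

Repeatedly divide and take the remainder:
385 = 1·296 + 89, so a_0 = 1
296 = 3·89 + 29, so a_1 = 3
89 = 3·29 + 2, so a_2 = 3
29 = 14·2 + 1, so a_3 = 14
2 = 2·1 + 0, so a_4 = 2

[1; 3, 3, 14, 2]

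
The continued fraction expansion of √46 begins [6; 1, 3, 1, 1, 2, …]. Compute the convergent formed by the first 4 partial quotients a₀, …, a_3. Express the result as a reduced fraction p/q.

Work from the innermost term outward:
Start with 1.
3 + 1/(1/1) = 3 + 1/1 = 4/1
1 + 1/(4/1) = 1 + 1/4 = 5/4
6 + 1/(5/4) = 6 + 4/5 = 34/5

34/5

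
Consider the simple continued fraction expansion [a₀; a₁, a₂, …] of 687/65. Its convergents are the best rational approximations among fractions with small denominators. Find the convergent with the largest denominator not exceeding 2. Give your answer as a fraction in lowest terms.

21/2

a_0 = 10: 10/1  (≤ bound)
a_1 = 1: 11/1  (≤ bound)
a_2 = 1: 21/2  (≤ bound)
a_3 = 3: 74/7  (> 2, stop)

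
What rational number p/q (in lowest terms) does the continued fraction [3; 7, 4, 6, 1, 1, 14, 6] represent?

108249/34495

Starting at the tail and folding back:
Start with 6.
14 + 1/(6/1) = 14 + 1/6 = 85/6
1 + 1/(85/6) = 1 + 6/85 = 91/85
1 + 1/(91/85) = 1 + 85/91 = 176/91
6 + 1/(176/91) = 6 + 91/176 = 1147/176
4 + 1/(1147/176) = 4 + 176/1147 = 4764/1147
7 + 1/(4764/1147) = 7 + 1147/4764 = 34495/4764
3 + 1/(34495/4764) = 3 + 4764/34495 = 108249/34495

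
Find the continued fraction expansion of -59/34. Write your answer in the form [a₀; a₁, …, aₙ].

-59 ÷ 34 → quotient -2, remainder 9
34 ÷ 9 → quotient 3, remainder 7
9 ÷ 7 → quotient 1, remainder 2
7 ÷ 2 → quotient 3, remainder 1
2 ÷ 1 → quotient 2, remainder 0

[-2; 3, 1, 3, 2]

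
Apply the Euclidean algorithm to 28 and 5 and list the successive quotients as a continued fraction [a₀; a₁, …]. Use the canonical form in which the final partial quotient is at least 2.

[5; 1, 1, 2]

Repeatedly divide and take the remainder:
28 ÷ 5 → quotient 5, remainder 3
5 ÷ 3 → quotient 1, remainder 2
3 ÷ 2 → quotient 1, remainder 1
2 ÷ 1 → quotient 2, remainder 0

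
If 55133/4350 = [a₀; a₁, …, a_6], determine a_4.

3

⌊55133/4350⌋ = 12, remainder 2933
⌊4350/2933⌋ = 1, remainder 1417
⌊2933/1417⌋ = 2, remainder 99
⌊1417/99⌋ = 14, remainder 31
⌊99/31⌋ = 3, remainder 6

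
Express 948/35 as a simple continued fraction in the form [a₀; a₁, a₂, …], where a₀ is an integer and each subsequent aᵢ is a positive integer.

⌊948/35⌋ = 27, remainder 3
⌊35/3⌋ = 11, remainder 2
⌊3/2⌋ = 1, remainder 1
⌊2/1⌋ = 2, remainder 0

[27; 11, 1, 2]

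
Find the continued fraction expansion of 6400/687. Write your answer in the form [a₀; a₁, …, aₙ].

6400 ÷ 687 → quotient 9, remainder 217
687 ÷ 217 → quotient 3, remainder 36
217 ÷ 36 → quotient 6, remainder 1
36 ÷ 1 → quotient 36, remainder 0

[9; 3, 6, 36]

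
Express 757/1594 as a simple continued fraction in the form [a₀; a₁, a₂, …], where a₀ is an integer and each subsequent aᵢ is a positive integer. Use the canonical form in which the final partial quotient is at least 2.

[0; 2, 9, 2, 6, 6]

⌊757/1594⌋ = 0, remainder 757
⌊1594/757⌋ = 2, remainder 80
⌊757/80⌋ = 9, remainder 37
⌊80/37⌋ = 2, remainder 6
⌊37/6⌋ = 6, remainder 1
⌊6/1⌋ = 6, remainder 0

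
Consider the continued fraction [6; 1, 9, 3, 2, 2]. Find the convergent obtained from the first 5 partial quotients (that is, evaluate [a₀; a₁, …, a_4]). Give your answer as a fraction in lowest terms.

497/72

Start with 2.
3 + 1/(2/1) = 3 + 1/2 = 7/2
9 + 1/(7/2) = 9 + 2/7 = 65/7
1 + 1/(65/7) = 1 + 7/65 = 72/65
6 + 1/(72/65) = 6 + 65/72 = 497/72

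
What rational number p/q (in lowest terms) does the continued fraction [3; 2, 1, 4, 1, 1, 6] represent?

Start with 6.
1 + 1/(6/1) = 1 + 1/6 = 7/6
1 + 1/(7/6) = 1 + 6/7 = 13/7
4 + 1/(13/7) = 4 + 7/13 = 59/13
1 + 1/(59/13) = 1 + 13/59 = 72/59
2 + 1/(72/59) = 2 + 59/72 = 203/72
3 + 1/(203/72) = 3 + 72/203 = 681/203

681/203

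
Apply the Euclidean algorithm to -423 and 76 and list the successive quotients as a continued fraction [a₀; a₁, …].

Apply division with remainder until the remainder is 0:
⌊-423/76⌋ = -6, remainder 33
⌊76/33⌋ = 2, remainder 10
⌊33/10⌋ = 3, remainder 3
⌊10/3⌋ = 3, remainder 1
⌊3/1⌋ = 3, remainder 0

[-6; 2, 3, 3, 3]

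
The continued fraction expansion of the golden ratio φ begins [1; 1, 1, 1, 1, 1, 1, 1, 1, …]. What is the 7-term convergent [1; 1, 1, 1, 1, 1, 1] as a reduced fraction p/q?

21/13

a_0 = 1: 1/1
a_1 = 1: 2/1
a_2 = 1: 3/2
a_3 = 1: 5/3
a_4 = 1: 8/5
a_5 = 1: 13/8
a_6 = 1: 21/13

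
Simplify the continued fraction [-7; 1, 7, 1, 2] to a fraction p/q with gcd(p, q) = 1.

Work from the innermost term outward:
Start with 2.
1 + 1/(2/1) = 1 + 1/2 = 3/2
7 + 1/(3/2) = 7 + 2/3 = 23/3
1 + 1/(23/3) = 1 + 3/23 = 26/23
-7 + 1/(26/23) = -7 + 23/26 = -159/26

-159/26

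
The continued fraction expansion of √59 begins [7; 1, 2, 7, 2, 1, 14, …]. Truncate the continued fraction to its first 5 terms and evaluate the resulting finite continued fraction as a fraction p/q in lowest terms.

Start with 2.
7 + 1/(2/1) = 7 + 1/2 = 15/2
2 + 1/(15/2) = 2 + 2/15 = 32/15
1 + 1/(32/15) = 1 + 15/32 = 47/32
7 + 1/(47/32) = 7 + 32/47 = 361/47

361/47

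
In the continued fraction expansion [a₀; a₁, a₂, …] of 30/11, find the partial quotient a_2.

⌊30/11⌋ = 2, remainder 8
⌊11/8⌋ = 1, remainder 3
⌊8/3⌋ = 2, remainder 2

2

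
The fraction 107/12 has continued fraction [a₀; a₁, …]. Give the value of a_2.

Apply division with remainder until the remainder is 0:
107 = 8·12 + 11, so a_0 = 8
12 = 1·11 + 1, so a_1 = 1
11 = 11·1 + 0, so a_2 = 11

11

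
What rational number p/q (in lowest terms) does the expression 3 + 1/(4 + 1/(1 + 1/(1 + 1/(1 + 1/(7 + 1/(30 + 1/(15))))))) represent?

Starting at the tail and folding back:
Start with 15.
30 + 1/(15/1) = 30 + 1/15 = 451/15
7 + 1/(451/15) = 7 + 15/451 = 3172/451
1 + 1/(3172/451) = 1 + 451/3172 = 3623/3172
1 + 1/(3623/3172) = 1 + 3172/3623 = 6795/3623
1 + 1/(6795/3623) = 1 + 3623/6795 = 10418/6795
4 + 1/(10418/6795) = 4 + 6795/10418 = 48467/10418
3 + 1/(48467/10418) = 3 + 10418/48467 = 155819/48467

155819/48467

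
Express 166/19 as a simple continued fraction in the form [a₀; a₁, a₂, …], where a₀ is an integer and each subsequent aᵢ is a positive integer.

[8; 1, 2, 1, 4]

Apply division with remainder until the remainder is 0:
166 ÷ 19 → quotient 8, remainder 14
19 ÷ 14 → quotient 1, remainder 5
14 ÷ 5 → quotient 2, remainder 4
5 ÷ 4 → quotient 1, remainder 1
4 ÷ 1 → quotient 4, remainder 0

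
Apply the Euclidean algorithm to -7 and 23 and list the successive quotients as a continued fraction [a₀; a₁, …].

[-1; 1, 2, 3, 2]

-7 = -1·23 + 16, so a_0 = -1
23 = 1·16 + 7, so a_1 = 1
16 = 2·7 + 2, so a_2 = 2
7 = 3·2 + 1, so a_3 = 3
2 = 2·1 + 0, so a_4 = 2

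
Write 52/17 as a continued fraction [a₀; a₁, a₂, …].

52 ÷ 17 → quotient 3, remainder 1
17 ÷ 1 → quotient 17, remainder 0

[3; 17]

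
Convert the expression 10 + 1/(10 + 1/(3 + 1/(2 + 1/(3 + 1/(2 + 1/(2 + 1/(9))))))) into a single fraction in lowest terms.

a_0 = 10: 10/1
a_1 = 10: 101/10
a_2 = 3: 313/31
a_3 = 2: 727/72
a_4 = 3: 2494/247
a_5 = 2: 5715/566
a_6 = 2: 13924/1379
a_7 = 9: 131031/12977

131031/12977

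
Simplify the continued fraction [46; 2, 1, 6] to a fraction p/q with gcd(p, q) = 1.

a_0 = 46: 46/1
a_1 = 2: 93/2
a_2 = 1: 139/3
a_3 = 6: 927/20

927/20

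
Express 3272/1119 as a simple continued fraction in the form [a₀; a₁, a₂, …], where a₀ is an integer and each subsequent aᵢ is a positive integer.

3272 ÷ 1119 → quotient 2, remainder 1034
1119 ÷ 1034 → quotient 1, remainder 85
1034 ÷ 85 → quotient 12, remainder 14
85 ÷ 14 → quotient 6, remainder 1
14 ÷ 1 → quotient 14, remainder 0

[2; 1, 12, 6, 14]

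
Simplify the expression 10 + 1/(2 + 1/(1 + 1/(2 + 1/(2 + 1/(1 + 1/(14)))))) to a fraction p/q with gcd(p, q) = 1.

4117/397

a_0 = 10: 10/1
a_1 = 2: 21/2
a_2 = 1: 31/3
a_3 = 2: 83/8
a_4 = 2: 197/19
a_5 = 1: 280/27
a_6 = 14: 4117/397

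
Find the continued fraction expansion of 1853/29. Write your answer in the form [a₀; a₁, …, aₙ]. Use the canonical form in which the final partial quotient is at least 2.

[63; 1, 8, 1, 2]

1853 ÷ 29 → quotient 63, remainder 26
29 ÷ 26 → quotient 1, remainder 3
26 ÷ 3 → quotient 8, remainder 2
3 ÷ 2 → quotient 1, remainder 1
2 ÷ 1 → quotient 2, remainder 0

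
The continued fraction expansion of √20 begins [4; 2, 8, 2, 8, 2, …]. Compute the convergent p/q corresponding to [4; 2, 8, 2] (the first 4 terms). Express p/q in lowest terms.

Start with 2.
8 + 1/(2/1) = 8 + 1/2 = 17/2
2 + 1/(17/2) = 2 + 2/17 = 36/17
4 + 1/(36/17) = 4 + 17/36 = 161/36

161/36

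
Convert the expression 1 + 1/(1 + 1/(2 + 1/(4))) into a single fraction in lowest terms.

22/13

Work from the innermost term outward:
Start with 4.
2 + 1/(4/1) = 2 + 1/4 = 9/4
1 + 1/(9/4) = 1 + 4/9 = 13/9
1 + 1/(13/9) = 1 + 9/13 = 22/13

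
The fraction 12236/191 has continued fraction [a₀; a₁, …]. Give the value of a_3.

Apply division with remainder until the remainder is 0:
12236 = 64·191 + 12, so a_0 = 64
191 = 15·12 + 11, so a_1 = 15
12 = 1·11 + 1, so a_2 = 1
11 = 11·1 + 0, so a_3 = 11

11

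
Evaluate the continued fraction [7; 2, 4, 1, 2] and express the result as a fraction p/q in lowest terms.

231/31

Collapse the nested fraction from the inside out:
Start with 2.
1 + 1/(2/1) = 1 + 1/2 = 3/2
4 + 1/(3/2) = 4 + 2/3 = 14/3
2 + 1/(14/3) = 2 + 3/14 = 31/14
7 + 1/(31/14) = 7 + 14/31 = 231/31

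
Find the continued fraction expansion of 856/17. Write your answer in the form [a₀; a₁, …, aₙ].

Apply division with remainder until the remainder is 0:
856 = 50·17 + 6, so a_0 = 50
17 = 2·6 + 5, so a_1 = 2
6 = 1·5 + 1, so a_2 = 1
5 = 5·1 + 0, so a_3 = 5

[50; 2, 1, 5]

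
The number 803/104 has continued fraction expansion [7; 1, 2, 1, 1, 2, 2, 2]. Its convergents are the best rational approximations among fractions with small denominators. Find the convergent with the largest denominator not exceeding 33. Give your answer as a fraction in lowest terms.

139/18

List convergents until the denominator exceeds the bound:
a_0 = 7: 7/1  (≤ bound)
a_1 = 1: 8/1  (≤ bound)
a_2 = 2: 23/3  (≤ bound)
a_3 = 1: 31/4  (≤ bound)
a_4 = 1: 54/7  (≤ bound)
a_5 = 2: 139/18  (≤ bound)
a_6 = 2: 332/43  (> 33, stop)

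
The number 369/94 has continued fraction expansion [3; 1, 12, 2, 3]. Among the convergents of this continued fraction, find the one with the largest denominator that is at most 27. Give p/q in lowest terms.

a_0 = 3: 3/1  (≤ bound)
a_1 = 1: 4/1  (≤ bound)
a_2 = 12: 51/13  (≤ bound)
a_3 = 2: 106/27  (≤ bound)
a_4 = 3: 369/94  (> 27, stop)

106/27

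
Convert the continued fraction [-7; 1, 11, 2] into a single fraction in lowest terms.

Start with 2.
11 + 1/(2/1) = 11 + 1/2 = 23/2
1 + 1/(23/2) = 1 + 2/23 = 25/23
-7 + 1/(25/23) = -7 + 23/25 = -152/25

-152/25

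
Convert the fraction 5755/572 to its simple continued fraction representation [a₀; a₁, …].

5755 = 10·572 + 35, so a_0 = 10
572 = 16·35 + 12, so a_1 = 16
35 = 2·12 + 11, so a_2 = 2
12 = 1·11 + 1, so a_3 = 1
11 = 11·1 + 0, so a_4 = 11

[10; 16, 2, 1, 11]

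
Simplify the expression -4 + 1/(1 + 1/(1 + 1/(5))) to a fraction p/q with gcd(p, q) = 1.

Start with 5.
1 + 1/(5/1) = 1 + 1/5 = 6/5
1 + 1/(6/5) = 1 + 5/6 = 11/6
-4 + 1/(11/6) = -4 + 6/11 = -38/11

-38/11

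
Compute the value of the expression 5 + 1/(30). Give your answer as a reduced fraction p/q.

151/30

Use the convergent recurrence hₖ = aₖ·hₖ₋₁ + hₖ₋₂ (and likewise for the denominators kₖ):
a_0 = 5: 5/1
a_1 = 30: 151/30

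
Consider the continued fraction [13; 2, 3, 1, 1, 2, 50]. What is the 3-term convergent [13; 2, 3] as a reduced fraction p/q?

94/7

Use the convergent recurrence hₖ = aₖ·hₖ₋₁ + hₖ₋₂ (and likewise for the denominators kₖ):
a_0 = 13: 13/1
a_1 = 2: 27/2
a_2 = 3: 94/7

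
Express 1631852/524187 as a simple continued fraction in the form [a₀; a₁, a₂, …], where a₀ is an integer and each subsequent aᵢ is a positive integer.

Repeatedly divide and take the remainder:
1631852 ÷ 524187 → quotient 3, remainder 59291
524187 ÷ 59291 → quotient 8, remainder 49859
59291 ÷ 49859 → quotient 1, remainder 9432
49859 ÷ 9432 → quotient 5, remainder 2699
9432 ÷ 2699 → quotient 3, remainder 1335
2699 ÷ 1335 → quotient 2, remainder 29
1335 ÷ 29 → quotient 46, remainder 1
29 ÷ 1 → quotient 29, remainder 0

[3; 8, 1, 5, 3, 2, 46, 29]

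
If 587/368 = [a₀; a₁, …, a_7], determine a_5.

Repeatedly divide and take the remainder:
⌊587/368⌋ = 1, remainder 219
⌊368/219⌋ = 1, remainder 149
⌊219/149⌋ = 1, remainder 70
⌊149/70⌋ = 2, remainder 9
⌊70/9⌋ = 7, remainder 7
⌊9/7⌋ = 1, remainder 2

1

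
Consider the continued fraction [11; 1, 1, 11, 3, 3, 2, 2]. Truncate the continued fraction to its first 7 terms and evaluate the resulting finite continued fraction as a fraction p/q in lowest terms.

Starting at the tail and folding back:
Start with 2.
3 + 1/(2/1) = 3 + 1/2 = 7/2
3 + 1/(7/2) = 3 + 2/7 = 23/7
11 + 1/(23/7) = 11 + 7/23 = 260/23
1 + 1/(260/23) = 1 + 23/260 = 283/260
1 + 1/(283/260) = 1 + 260/283 = 543/283
11 + 1/(543/283) = 11 + 283/543 = 6256/543

6256/543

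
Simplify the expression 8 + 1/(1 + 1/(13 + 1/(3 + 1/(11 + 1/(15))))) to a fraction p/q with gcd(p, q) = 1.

65619/7348

a_0 = 8: 8/1
a_1 = 1: 9/1
a_2 = 13: 125/14
a_3 = 3: 384/43
a_4 = 11: 4349/487
a_5 = 15: 65619/7348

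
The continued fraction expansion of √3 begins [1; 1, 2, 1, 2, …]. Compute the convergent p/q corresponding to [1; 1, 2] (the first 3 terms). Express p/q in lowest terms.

Compute successive convergents:
a_0 = 1: 1/1
a_1 = 1: 2/1
a_2 = 2: 5/3

5/3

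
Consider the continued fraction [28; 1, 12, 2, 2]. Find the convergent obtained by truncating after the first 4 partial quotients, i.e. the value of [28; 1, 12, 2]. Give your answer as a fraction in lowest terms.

Collapse the nested fraction from the inside out:
Start with 2.
12 + 1/(2/1) = 12 + 1/2 = 25/2
1 + 1/(25/2) = 1 + 2/25 = 27/25
28 + 1/(27/25) = 28 + 25/27 = 781/27

781/27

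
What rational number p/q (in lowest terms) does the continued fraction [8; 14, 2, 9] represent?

Compute successive convergents:
a_0 = 8: 8/1
a_1 = 14: 113/14
a_2 = 2: 234/29
a_3 = 9: 2219/275

2219/275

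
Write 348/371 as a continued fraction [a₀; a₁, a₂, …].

Run the Euclidean algorithm, recording each quotient:
348 ÷ 371 → quotient 0, remainder 348
371 ÷ 348 → quotient 1, remainder 23
348 ÷ 23 → quotient 15, remainder 3
23 ÷ 3 → quotient 7, remainder 2
3 ÷ 2 → quotient 1, remainder 1
2 ÷ 1 → quotient 2, remainder 0

[0; 1, 15, 7, 1, 2]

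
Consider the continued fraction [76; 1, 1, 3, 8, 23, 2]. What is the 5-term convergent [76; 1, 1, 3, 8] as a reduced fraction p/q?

Compute successive convergents:
a_0 = 76: 76/1
a_1 = 1: 77/1
a_2 = 1: 153/2
a_3 = 3: 536/7
a_4 = 8: 4441/58

4441/58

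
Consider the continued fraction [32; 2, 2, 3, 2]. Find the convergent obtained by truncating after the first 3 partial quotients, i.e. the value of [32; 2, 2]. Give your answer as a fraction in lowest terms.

162/5

Start with 2.
2 + 1/(2/1) = 2 + 1/2 = 5/2
32 + 1/(5/2) = 32 + 2/5 = 162/5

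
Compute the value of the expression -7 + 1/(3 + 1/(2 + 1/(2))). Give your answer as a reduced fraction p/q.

-114/17

Compute successive convergents:
a_0 = -7: -7/1
a_1 = 3: -20/3
a_2 = 2: -47/7
a_3 = 2: -114/17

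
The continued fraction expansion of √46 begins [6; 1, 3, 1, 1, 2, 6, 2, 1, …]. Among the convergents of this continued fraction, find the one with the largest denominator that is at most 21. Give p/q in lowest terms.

List convergents until the denominator exceeds the bound:
a_0 = 6: 6/1  (≤ bound)
a_1 = 1: 7/1  (≤ bound)
a_2 = 3: 27/4  (≤ bound)
a_3 = 1: 34/5  (≤ bound)
a_4 = 1: 61/9  (≤ bound)
a_5 = 2: 156/23  (> 21, stop)

61/9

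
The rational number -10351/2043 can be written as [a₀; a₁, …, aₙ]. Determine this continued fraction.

[-6; 1, 14, 45, 3]

⌊-10351/2043⌋ = -6, remainder 1907
⌊2043/1907⌋ = 1, remainder 136
⌊1907/136⌋ = 14, remainder 3
⌊136/3⌋ = 45, remainder 1
⌊3/1⌋ = 3, remainder 0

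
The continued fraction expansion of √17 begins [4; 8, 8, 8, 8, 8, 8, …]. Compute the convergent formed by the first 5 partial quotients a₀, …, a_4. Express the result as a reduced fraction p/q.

17684/4289

Collapse the nested fraction from the inside out:
Start with 8.
8 + 1/(8/1) = 8 + 1/8 = 65/8
8 + 1/(65/8) = 8 + 8/65 = 528/65
8 + 1/(528/65) = 8 + 65/528 = 4289/528
4 + 1/(4289/528) = 4 + 528/4289 = 17684/4289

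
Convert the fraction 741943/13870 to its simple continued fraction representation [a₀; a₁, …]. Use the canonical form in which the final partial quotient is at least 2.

[53; 2, 33, 2, 50, 2]

Run the Euclidean algorithm, recording each quotient:
⌊741943/13870⌋ = 53, remainder 6833
⌊13870/6833⌋ = 2, remainder 204
⌊6833/204⌋ = 33, remainder 101
⌊204/101⌋ = 2, remainder 2
⌊101/2⌋ = 50, remainder 1
⌊2/1⌋ = 2, remainder 0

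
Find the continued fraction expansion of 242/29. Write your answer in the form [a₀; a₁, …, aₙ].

[8; 2, 1, 9]

Run the Euclidean algorithm, recording each quotient:
⌊242/29⌋ = 8, remainder 10
⌊29/10⌋ = 2, remainder 9
⌊10/9⌋ = 1, remainder 1
⌊9/1⌋ = 9, remainder 0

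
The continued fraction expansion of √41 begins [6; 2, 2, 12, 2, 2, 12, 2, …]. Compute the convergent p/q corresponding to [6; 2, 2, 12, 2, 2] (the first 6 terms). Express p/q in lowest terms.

a_0 = 6: 6/1
a_1 = 2: 13/2
a_2 = 2: 32/5
a_3 = 12: 397/62
a_4 = 2: 826/129
a_5 = 2: 2049/320

2049/320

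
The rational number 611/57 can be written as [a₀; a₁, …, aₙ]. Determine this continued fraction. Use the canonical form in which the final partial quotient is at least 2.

[10; 1, 2, 1, 1, 3, 2]

Run the Euclidean algorithm, recording each quotient:
611 = 10·57 + 41, so a_0 = 10
57 = 1·41 + 16, so a_1 = 1
41 = 2·16 + 9, so a_2 = 2
16 = 1·9 + 7, so a_3 = 1
9 = 1·7 + 2, so a_4 = 1
7 = 3·2 + 1, so a_5 = 3
2 = 2·1 + 0, so a_6 = 2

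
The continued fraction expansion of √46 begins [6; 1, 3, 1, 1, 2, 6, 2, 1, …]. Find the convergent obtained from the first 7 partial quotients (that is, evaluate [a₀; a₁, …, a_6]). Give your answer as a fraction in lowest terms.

Start with 6.
2 + 1/(6/1) = 2 + 1/6 = 13/6
1 + 1/(13/6) = 1 + 6/13 = 19/13
1 + 1/(19/13) = 1 + 13/19 = 32/19
3 + 1/(32/19) = 3 + 19/32 = 115/32
1 + 1/(115/32) = 1 + 32/115 = 147/115
6 + 1/(147/115) = 6 + 115/147 = 997/147

997/147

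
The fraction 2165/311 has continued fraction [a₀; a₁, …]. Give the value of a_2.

Repeatedly divide and take the remainder:
2165 ÷ 311 → quotient 6, remainder 299
311 ÷ 299 → quotient 1, remainder 12
299 ÷ 12 → quotient 24, remainder 11

24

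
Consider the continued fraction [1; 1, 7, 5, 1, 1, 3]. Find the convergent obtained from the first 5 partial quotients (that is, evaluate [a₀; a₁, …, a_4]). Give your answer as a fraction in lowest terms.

92/49

a_0 = 1: 1/1
a_1 = 1: 2/1
a_2 = 7: 15/8
a_3 = 5: 77/41
a_4 = 1: 92/49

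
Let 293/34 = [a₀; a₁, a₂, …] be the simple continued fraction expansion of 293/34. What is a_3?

Repeatedly divide and take the remainder:
293 = 8·34 + 21, so a_0 = 8
34 = 1·21 + 13, so a_1 = 1
21 = 1·13 + 8, so a_2 = 1
13 = 1·8 + 5, so a_3 = 1

1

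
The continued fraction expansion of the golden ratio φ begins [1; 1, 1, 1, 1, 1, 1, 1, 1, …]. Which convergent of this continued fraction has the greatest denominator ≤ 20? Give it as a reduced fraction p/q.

21/13

List convergents until the denominator exceeds the bound:
a_0 = 1: 1/1  (≤ bound)
a_1 = 1: 2/1  (≤ bound)
a_2 = 1: 3/2  (≤ bound)
a_3 = 1: 5/3  (≤ bound)
a_4 = 1: 8/5  (≤ bound)
a_5 = 1: 13/8  (≤ bound)
a_6 = 1: 21/13  (≤ bound)
a_7 = 1: 34/21  (> 20, stop)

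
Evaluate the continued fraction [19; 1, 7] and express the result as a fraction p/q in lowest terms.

159/8

Work from the innermost term outward:
Start with 7.
1 + 1/(7/1) = 1 + 1/7 = 8/7
19 + 1/(8/7) = 19 + 7/8 = 159/8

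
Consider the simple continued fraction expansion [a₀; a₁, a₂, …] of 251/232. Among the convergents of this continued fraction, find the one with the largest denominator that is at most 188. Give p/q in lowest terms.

66/61

a_0 = 1: 1/1  (≤ bound)
a_1 = 12: 13/12  (≤ bound)
a_2 = 4: 53/49  (≤ bound)
a_3 = 1: 66/61  (≤ bound)
a_4 = 3: 251/232  (> 188, stop)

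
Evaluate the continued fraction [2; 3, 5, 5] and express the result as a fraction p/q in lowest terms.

192/83

Collapse the nested fraction from the inside out:
Start with 5.
5 + 1/(5/1) = 5 + 1/5 = 26/5
3 + 1/(26/5) = 3 + 5/26 = 83/26
2 + 1/(83/26) = 2 + 26/83 = 192/83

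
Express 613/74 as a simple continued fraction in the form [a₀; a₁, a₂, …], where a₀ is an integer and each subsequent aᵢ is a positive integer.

613 ÷ 74 → quotient 8, remainder 21
74 ÷ 21 → quotient 3, remainder 11
21 ÷ 11 → quotient 1, remainder 10
11 ÷ 10 → quotient 1, remainder 1
10 ÷ 1 → quotient 10, remainder 0

[8; 3, 1, 1, 10]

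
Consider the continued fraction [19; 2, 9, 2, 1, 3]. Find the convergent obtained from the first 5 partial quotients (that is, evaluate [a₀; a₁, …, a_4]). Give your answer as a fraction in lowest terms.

Work from the innermost term outward:
Start with 1.
2 + 1/(1/1) = 2 + 1/1 = 3/1
9 + 1/(3/1) = 9 + 1/3 = 28/3
2 + 1/(28/3) = 2 + 3/28 = 59/28
19 + 1/(59/28) = 19 + 28/59 = 1149/59

1149/59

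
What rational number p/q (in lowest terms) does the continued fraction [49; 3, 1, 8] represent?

1724/35

Starting at the tail and folding back:
Start with 8.
1 + 1/(8/1) = 1 + 1/8 = 9/8
3 + 1/(9/8) = 3 + 8/9 = 35/9
49 + 1/(35/9) = 49 + 9/35 = 1724/35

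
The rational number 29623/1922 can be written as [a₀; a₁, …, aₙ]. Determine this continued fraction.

[15; 2, 2, 2, 1, 3, 2, 13]

29623 ÷ 1922 → quotient 15, remainder 793
1922 ÷ 793 → quotient 2, remainder 336
793 ÷ 336 → quotient 2, remainder 121
336 ÷ 121 → quotient 2, remainder 94
121 ÷ 94 → quotient 1, remainder 27
94 ÷ 27 → quotient 3, remainder 13
27 ÷ 13 → quotient 2, remainder 1
13 ÷ 1 → quotient 13, remainder 0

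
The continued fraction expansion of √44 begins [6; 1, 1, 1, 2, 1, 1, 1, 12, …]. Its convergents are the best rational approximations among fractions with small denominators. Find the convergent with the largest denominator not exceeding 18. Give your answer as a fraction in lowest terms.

73/11

a_0 = 6: 6/1  (≤ bound)
a_1 = 1: 7/1  (≤ bound)
a_2 = 1: 13/2  (≤ bound)
a_3 = 1: 20/3  (≤ bound)
a_4 = 2: 53/8  (≤ bound)
a_5 = 1: 73/11  (≤ bound)
a_6 = 1: 126/19  (> 18, stop)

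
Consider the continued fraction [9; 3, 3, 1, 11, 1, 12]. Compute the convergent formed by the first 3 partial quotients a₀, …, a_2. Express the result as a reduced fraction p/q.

a_0 = 9: 9/1
a_1 = 3: 28/3
a_2 = 3: 93/10

93/10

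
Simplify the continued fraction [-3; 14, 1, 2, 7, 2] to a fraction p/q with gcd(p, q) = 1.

Start with 2.
7 + 1/(2/1) = 7 + 1/2 = 15/2
2 + 1/(15/2) = 2 + 2/15 = 32/15
1 + 1/(32/15) = 1 + 15/32 = 47/32
14 + 1/(47/32) = 14 + 32/47 = 690/47
-3 + 1/(690/47) = -3 + 47/690 = -2023/690

-2023/690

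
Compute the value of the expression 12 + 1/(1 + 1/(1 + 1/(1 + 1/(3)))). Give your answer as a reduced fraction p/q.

139/11

Start with 3.
1 + 1/(3/1) = 1 + 1/3 = 4/3
1 + 1/(4/3) = 1 + 3/4 = 7/4
1 + 1/(7/4) = 1 + 4/7 = 11/7
12 + 1/(11/7) = 12 + 7/11 = 139/11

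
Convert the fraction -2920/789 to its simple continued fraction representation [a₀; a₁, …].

[-4; 3, 2, 1, 10, 1, 1, 3]

⌊-2920/789⌋ = -4, remainder 236
⌊789/236⌋ = 3, remainder 81
⌊236/81⌋ = 2, remainder 74
⌊81/74⌋ = 1, remainder 7
⌊74/7⌋ = 10, remainder 4
⌊7/4⌋ = 1, remainder 3
⌊4/3⌋ = 1, remainder 1
⌊3/1⌋ = 3, remainder 0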